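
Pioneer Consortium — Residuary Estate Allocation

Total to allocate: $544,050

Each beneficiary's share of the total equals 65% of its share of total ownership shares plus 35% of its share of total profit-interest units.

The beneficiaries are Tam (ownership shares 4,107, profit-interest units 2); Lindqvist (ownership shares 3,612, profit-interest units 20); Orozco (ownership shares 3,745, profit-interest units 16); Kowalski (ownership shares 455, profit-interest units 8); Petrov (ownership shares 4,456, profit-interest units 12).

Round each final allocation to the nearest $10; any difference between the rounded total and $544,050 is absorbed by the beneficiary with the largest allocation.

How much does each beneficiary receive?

Tam: $95,260; Lindqvist: $143,660; Orozco: $133,410; Kowalski: $36,090; Petrov: $135,630

Totals — ownership shares 16,375, profit-interest units 58.
Composite weights (65% ownership shares + 35% profit-interest units): Tam 0.1751; Lindqvist 0.2641; Orozco 0.2452; Kowalski 0.0663; Petrov 0.2493.
Unrounded shares: Tam 95,260.39; Lindqvist 143,665.52; Orozco 133,405.53; Kowalski 36,090.61; Petrov 135,627.96.
Rounded to nearest $10: Tam $95,260; Lindqvist $143,670; Orozco $133,410; Kowalski $36,090; Petrov $135,630. Sum = $544,060.
Difference $544,050 − $544,060 = −$10 applied to largest allocation (Lindqvist): Lindqvist becomes $143,660.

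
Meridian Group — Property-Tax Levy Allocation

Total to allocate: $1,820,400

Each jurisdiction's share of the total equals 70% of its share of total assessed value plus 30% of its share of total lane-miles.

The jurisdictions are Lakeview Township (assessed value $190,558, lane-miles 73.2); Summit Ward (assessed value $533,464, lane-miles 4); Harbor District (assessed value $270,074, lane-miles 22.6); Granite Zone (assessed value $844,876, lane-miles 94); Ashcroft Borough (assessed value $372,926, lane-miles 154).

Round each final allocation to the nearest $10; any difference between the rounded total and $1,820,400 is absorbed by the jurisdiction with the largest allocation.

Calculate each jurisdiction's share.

Totals — assessed value 2,211,898, lane-miles 347.8.
Composite weights (70% assessed value + 30% lane-miles): Lakeview Township 0.1234; Summit Ward 0.1723; Harbor District 0.1050; Granite Zone 0.3485; Ashcroft Borough 0.2509.
Raw shares: Lakeview Township 224,720.52; Summit Ward 313,610.80; Harbor District 191,077.12; Granite Zone 634,335.19; Ashcroft Borough 456,656.37.
Rounded to nearest $10: Lakeview Township $224,720; Summit Ward $313,610; Harbor District $191,080; Granite Zone $634,340; Ashcroft Borough $456,660. Sum = $1,820,410.
Difference $1,820,400 − $1,820,410 = −$10 applied to largest allocation (Granite Zone): Granite Zone becomes $634,330.

Lakeview Township: $224,720; Summit Ward: $313,610; Harbor District: $191,080; Granite Zone: $634,330; Ashcroft Borough: $456,660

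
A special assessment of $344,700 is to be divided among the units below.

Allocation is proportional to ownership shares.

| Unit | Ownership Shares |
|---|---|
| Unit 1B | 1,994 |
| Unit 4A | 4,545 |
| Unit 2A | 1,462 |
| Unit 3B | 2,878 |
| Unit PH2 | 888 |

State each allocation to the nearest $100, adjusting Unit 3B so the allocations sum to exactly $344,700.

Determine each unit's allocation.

Unit 1B: $58,400; Unit 4A: $133,100; Unit 2A: $42,800; Unit 3B: $84,400; Unit PH2: $26,000

Sum of ownership shares: 11,767.
Raw shares: Unit 1B 1,994/11,767 × $344,700 = 58,411.81; Unit 4A 4,545/11,767 × $344,700 = 133,140.27; Unit 2A 1,462/11,767 × $344,700 = 42,827.52; Unit 3B 2,878/11,767 × $344,700 = 84,307.52; Unit PH2 888/11,767 × $344,700 = 26,012.88.
At nearest $100: Unit 1B $58,400; Unit 4A $133,100; Unit 2A $42,800; Unit 3B $84,300; Unit PH2 $26,000. Sum = $344,600.
Difference $344,700 − $344,600 = +$100 applied to Unit 3B: Unit 3B becomes $84,400.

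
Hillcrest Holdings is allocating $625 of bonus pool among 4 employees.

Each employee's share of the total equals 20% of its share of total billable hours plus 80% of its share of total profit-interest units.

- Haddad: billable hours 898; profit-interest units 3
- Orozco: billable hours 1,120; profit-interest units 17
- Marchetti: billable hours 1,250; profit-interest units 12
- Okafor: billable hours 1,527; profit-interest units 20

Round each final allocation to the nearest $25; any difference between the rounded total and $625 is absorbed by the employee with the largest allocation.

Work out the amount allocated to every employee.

Billable hours total 4,795; profit-interest units total 52.
Blended shares (20% billable hours + 80% profit-interest units): Haddad 0.0836; Orozco 0.3083; Marchetti 0.2368; Okafor 0.3714.
Unrounded shares: Haddad 52.26; Orozco 192.66; Marchetti 147.97; Okafor 232.11.
At nearest $25: Haddad $50; Orozco $200; Marchetti $150; Okafor $225. Sum = $625.
No rounding difference to absorb.

Haddad: $50 · Orozco: $200 · Marchetti: $150 · Okafor: $225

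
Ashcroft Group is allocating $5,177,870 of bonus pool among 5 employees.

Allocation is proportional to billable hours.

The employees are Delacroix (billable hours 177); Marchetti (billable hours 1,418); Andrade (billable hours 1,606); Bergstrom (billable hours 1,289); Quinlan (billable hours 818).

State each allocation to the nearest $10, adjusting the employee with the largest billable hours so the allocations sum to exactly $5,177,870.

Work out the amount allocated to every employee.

Delacroix: $172,660; Marchetti: $1,383,240; Andrade: $1,566,620; Bergstrom: $1,257,400; Quinlan: $797,950

Combined billable hours = 5,308.
Raw shares: Delacroix 177/5,308 × $5,177,870 = 172,660.70; Marchetti 1,418/5,308 × $5,177,870 = 1,383,236.56; Andrade 1,606/5,308 × $5,177,870 = 1,566,627.58; Bergstrom 1,289/5,308 × $5,177,870 = 1,257,399.10; Quinlan 818/5,308 × $5,177,870 = 797,946.06.
At nearest $10: Delacroix $172,660; Marchetti $1,383,240; Andrade $1,566,630; Bergstrom $1,257,400; Quinlan $797,950. Sum = $5,177,880.
Difference $5,177,870 − $5,177,880 = −$10 applied to largest billable hours (Andrade): Andrade becomes $1,566,620.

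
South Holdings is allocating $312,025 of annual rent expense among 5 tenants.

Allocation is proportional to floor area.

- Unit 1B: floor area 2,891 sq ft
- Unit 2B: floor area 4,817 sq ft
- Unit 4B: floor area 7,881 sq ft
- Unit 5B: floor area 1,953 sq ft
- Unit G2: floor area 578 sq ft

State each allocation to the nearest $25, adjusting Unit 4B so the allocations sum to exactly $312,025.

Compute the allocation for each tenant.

Floor area total: 18,120.
Pro-rata amounts: Unit 1B 2,891/18,120 × $312,025 = 49,782.80; Unit 2B 4,817/18,120 × $312,025 = 82,948.37; Unit 4B 7,881/18,120 × $312,025 = 135,710.21; Unit 5B 1,953/18,120 × $312,025 = 33,630.51; Unit G2 578/18,120 × $312,025 = 9,953.12.
Rounded to nearest $25: Unit 1B $49,775; Unit 2B $82,950; Unit 4B $135,700; Unit 5B $33,625; Unit G2 $9,950. Sum = $312,000.
Difference $312,025 − $312,000 = +$25 applied to Unit 4B: Unit 4B becomes $135,725.

Unit 1B: $49,775 · Unit 2B: $82,950 · Unit 4B: $135,725 · Unit 5B: $33,625 · Unit G2: $9,950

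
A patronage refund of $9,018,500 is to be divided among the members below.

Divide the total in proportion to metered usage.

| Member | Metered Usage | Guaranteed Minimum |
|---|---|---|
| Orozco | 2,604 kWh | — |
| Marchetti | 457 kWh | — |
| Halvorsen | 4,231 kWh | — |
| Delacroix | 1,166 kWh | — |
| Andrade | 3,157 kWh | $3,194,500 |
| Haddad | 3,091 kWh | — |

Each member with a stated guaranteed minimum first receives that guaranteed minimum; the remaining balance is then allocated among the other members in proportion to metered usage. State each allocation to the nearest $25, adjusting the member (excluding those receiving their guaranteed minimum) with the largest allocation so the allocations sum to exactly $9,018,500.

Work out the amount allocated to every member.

Orozco: $1,313,150 · Marchetti: $230,450 · Halvorsen: $2,133,650 · Delacroix: $588,000 · Andrade: $3,194,500 · Haddad: $1,558,750

Guaranteed amounts: Andrade $3,194,500. Balance $5,824,000.
Balance split over remaining metered usage 11,549: Orozco 1,313,160.97 → $1,313,150; Marchetti 230,458.74 → $230,450; Halvorsen 2,133,634.43 → $2,133,625; Delacroix 587,997.58 → $588,000; Haddad 1,558,748.29 → $1,558,750.
Rounding difference +$25 applied to Halvorsen → $2,133,650.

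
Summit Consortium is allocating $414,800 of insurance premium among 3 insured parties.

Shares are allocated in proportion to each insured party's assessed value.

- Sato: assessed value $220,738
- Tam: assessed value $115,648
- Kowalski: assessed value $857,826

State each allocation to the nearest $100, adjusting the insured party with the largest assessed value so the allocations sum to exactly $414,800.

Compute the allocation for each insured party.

Sum of assessed value: 1,194,212.
Unrounded shares: Sato 220,738/1,194,212 × $414,800 = 76,671.58; Tam 115,648/1,194,212 × $414,800 = 40,169.41; Kowalski 857,826/1,194,212 × $414,800 = 297,959.01.
After rounding ($100): Sato $76,700; Tam $40,200; Kowalski $298,000. Sum = $414,900.
Difference $414,800 − $414,900 = −$100 applied to largest assessed value (Kowalski): Kowalski becomes $297,900.

Sato: $76,700 | Tam: $40,200 | Kowalski: $297,900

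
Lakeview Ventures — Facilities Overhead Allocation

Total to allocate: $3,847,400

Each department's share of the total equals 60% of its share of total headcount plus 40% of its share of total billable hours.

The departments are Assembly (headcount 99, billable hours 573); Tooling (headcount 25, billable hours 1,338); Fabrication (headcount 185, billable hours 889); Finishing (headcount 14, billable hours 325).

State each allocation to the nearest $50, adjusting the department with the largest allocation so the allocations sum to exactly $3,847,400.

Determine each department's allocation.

Headcount total 323; billable hours total 3,125.
Combined weights (60% headcount + 40% billable hours): Assembly 0.2572; Tooling 0.2177; Fabrication 0.4574; Finishing 0.0676.
Raw shares: Assembly 989,724.14; Tooling 837,592.94; Fabrication 1,759,974.86; Finishing 260,108.06.
Rounded to nearest $50: Assembly $989,700; Tooling $837,600; Fabrication $1,759,950; Finishing $260,100. Sum = $3,847,350.
Difference $3,847,400 − $3,847,350 = +$50 applied to largest allocation (Fabrication): Fabrication becomes $1,760,000.

Assembly: $989,700 | Tooling: $837,600 | Fabrication: $1,760,000 | Finishing: $260,100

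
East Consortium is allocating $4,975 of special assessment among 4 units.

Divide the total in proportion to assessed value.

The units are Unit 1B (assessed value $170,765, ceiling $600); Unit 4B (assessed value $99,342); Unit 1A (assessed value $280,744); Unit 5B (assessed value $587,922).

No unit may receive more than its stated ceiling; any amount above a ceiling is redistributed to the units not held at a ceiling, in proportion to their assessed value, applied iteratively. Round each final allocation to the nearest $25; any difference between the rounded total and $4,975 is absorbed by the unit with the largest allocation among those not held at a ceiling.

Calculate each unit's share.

Unit 1B: $600 · Unit 4B: $450 · Unit 1A: $1,275 · Unit 5B: $2,650

Combined assessed value = 1,138,773.
Proportional shares (ignoring caps): Unit 1B 746.03; Unit 4B 434.00; Unit 1A 1,226.50; Unit 5B 2,568.48.
Held at cap: Unit 1B ($600); remaining pool $4,375 reallocated over remaining assessed value 968,008.
Remaining shares: Unit 4B 448.99 → $450; Unit 1A 1,268.85 → $1,275; Unit 5B 2,657.17 → $2,650.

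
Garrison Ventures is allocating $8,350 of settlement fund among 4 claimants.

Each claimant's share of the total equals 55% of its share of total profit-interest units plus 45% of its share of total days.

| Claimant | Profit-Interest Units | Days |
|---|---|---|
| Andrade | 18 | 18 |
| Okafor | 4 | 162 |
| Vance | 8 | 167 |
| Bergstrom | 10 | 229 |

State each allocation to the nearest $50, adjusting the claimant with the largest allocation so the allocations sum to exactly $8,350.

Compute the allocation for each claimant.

Andrade: $2,200 | Okafor: $1,500 | Vance: $2,000 | Bergstrom: $2,650

Profit-interest units total 40; days total 576.
Blended shares (55% profit-interest units + 45% days): Andrade 0.2616; Okafor 0.1816; Vance 0.2405; Bergstrom 0.3164.
Raw shares: Andrade 2,184.05; Okafor 1,516.05; Vance 2,007.91; Bergstrom 2,641.99.
Rounded to nearest $50: Andrade $2,200; Okafor $1,500; Vance $2,000; Bergstrom $2,650. Sum = $8,350.
Rounded total matches; no reconciliation needed.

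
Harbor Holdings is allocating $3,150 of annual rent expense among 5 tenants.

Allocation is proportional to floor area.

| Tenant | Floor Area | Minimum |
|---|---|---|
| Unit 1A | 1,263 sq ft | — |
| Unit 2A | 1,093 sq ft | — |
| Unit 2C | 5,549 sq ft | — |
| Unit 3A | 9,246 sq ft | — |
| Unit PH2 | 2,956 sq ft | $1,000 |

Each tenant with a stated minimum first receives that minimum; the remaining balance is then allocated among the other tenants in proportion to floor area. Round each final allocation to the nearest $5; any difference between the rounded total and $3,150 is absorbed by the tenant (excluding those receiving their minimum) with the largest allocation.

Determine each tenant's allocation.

Guaranteed amounts: Unit PH2 $1,000. Balance $2,150.
Balance split over remaining floor area 17,151: Unit 1A 158.33 → $160; Unit 2A 137.02 → $135; Unit 2C 695.61 → $695; Unit 3A 1,159.05 → $1,160.

Unit 1A: $160 | Unit 2A: $135 | Unit 2C: $695 | Unit 3A: $1,160 | Unit PH2: $1,000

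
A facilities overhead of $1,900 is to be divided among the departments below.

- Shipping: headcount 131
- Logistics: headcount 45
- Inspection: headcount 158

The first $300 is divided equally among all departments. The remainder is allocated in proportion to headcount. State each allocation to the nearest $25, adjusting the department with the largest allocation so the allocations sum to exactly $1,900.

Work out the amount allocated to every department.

Shipping: $725 · Logistics: $325 · Inspection: $850

First tranche $300 split equally: $100 each.
Remainder $1,600 by headcount (total 334): Shipping 627.54 → $625; Logistics 215.57 → $225; Inspection 756.89 → $750.
Totals: Shipping $100 + $625 = $725; Logistics $100 + $225 = $325; Inspection $100 + $750 = $850.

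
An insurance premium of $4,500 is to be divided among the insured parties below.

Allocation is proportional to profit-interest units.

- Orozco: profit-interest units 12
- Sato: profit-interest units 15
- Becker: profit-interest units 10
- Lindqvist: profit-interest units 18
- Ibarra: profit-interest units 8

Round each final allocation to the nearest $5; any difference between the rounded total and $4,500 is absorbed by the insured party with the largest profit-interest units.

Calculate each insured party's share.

Combined profit-interest units = 12 + 15 + 10 + 18 + 8 = 63.
Pro-rata amounts: Orozco 857.14; Sato 1,071.43; Becker 714.29; Lindqvist 1,285.71; Ibarra 571.43.
After rounding ($5): Orozco $855; Sato $1,070; Becker $715; Lindqvist $1,285; Ibarra $570. Sum = $4,495.
Difference $4,500 − $4,495 = +$5 applied to largest profit-interest units (Lindqvist): Lindqvist becomes $1,290.

Orozco: $855; Sato: $1,070; Becker: $715; Lindqvist: $1,290; Ibarra: $570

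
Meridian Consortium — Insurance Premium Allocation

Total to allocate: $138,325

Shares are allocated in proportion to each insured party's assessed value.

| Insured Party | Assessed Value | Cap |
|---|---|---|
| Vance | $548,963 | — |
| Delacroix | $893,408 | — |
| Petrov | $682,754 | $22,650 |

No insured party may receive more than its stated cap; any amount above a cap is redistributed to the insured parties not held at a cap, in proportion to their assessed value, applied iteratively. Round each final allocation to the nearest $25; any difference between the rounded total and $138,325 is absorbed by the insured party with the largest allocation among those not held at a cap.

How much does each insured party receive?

Assessed value total: 2,125,125.
Unconstrained shares: Vance 35,732.16; Delacroix 58,152.18; Petrov 44,440.66.
Capped: Petrov ($22,650); residual $115,675 reallocated over remaining assessed value 1,442,371.
Shares after redistribution: Vance 44,025.63 → $44,025; Delacroix 71,649.37 → $71,650.

Vance: $44,025; Delacroix: $71,650; Petrov: $22,650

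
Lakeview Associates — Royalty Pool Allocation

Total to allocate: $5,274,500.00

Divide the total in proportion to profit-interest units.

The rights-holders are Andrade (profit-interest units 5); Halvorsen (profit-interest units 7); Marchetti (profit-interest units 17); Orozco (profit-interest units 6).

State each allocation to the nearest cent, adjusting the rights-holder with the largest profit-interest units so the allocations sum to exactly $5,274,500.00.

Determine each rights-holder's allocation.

Andrade: $753,500.00 | Halvorsen: $1,054,900.00 | Marchetti: $2,561,900.00 | Orozco: $904,200.00

Combined profit-interest units = 5 + 7 + 17 + 6 = 35.
Raw shares: Andrade 753,500.0000; Halvorsen 1,054,900.0000; Marchetti 2,561,900.0000; Orozco 904,200.0000.
At nearest cent: Andrade $753,500.00; Halvorsen $1,054,900.00; Marchetti $2,561,900.00; Orozco $904,200.00. Sum = $5,274,500.00.
No rounding difference to absorb.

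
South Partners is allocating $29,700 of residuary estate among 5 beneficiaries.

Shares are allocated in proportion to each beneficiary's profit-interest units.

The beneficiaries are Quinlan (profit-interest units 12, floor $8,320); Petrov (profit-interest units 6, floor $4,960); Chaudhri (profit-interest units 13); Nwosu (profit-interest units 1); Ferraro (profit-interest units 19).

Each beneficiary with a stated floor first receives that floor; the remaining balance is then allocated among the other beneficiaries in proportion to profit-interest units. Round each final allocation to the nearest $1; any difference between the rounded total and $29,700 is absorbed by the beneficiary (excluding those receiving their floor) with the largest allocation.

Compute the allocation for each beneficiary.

Quinlan: $8,320 · Petrov: $4,960 · Chaudhri: $6,468 · Nwosu: $498 · Ferraro: $9,454

Guaranteed amounts: Quinlan $8,320; Petrov $4,960. Residual $16,420.
Residual split over remaining profit-interest units 33: Chaudhri 6,468.48 → $6,468; Nwosu 497.58 → $498; Ferraro 9,453.94 → $9,454.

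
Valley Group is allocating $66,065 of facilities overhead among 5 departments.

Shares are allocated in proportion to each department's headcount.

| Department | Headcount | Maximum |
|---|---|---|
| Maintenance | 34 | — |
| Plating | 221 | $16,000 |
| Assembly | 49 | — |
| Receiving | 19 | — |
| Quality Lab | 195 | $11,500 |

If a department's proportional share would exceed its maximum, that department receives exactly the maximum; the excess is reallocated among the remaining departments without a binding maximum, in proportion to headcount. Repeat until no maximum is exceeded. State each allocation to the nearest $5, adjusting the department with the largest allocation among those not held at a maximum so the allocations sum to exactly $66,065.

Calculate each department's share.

Maintenance: $12,855 | Plating: $16,000 | Assembly: $18,525 | Receiving: $7,185 | Quality Lab: $11,500

Headcount total: 518.
Proportional shares (ignoring caps): Maintenance 4,336.31; Plating 28,186.03; Assembly 6,249.39; Receiving 2,423.23; Quality Lab 24,870.03.
Held at cap: Plating ($16,000), Quality Lab ($11,500); residual $38,565 reallocated over remaining headcount 102.
Shares after redistribution: Maintenance 12,855.00 → $12,855; Assembly 18,526.32 → $18,525; Receiving 7,183.68 → $7,185.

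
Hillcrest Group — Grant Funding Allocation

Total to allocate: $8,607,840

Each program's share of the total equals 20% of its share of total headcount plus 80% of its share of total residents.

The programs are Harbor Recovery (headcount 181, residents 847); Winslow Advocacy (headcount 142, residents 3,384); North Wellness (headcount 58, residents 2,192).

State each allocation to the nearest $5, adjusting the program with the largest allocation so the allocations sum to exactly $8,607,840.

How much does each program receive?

Headcount total 381; residents total 6,423.
Combined weights (20% headcount + 80% residents): Harbor Recovery 0.2005; Winslow Advocacy 0.4960; North Wellness 0.3035.
Unrounded shares: Harbor Recovery 1,725,949.37; Winslow Advocacy 4,269,712.18; North Wellness 2,612,178.45.
After rounding ($5): Harbor Recovery $1,725,950; Winslow Advocacy $4,269,710; North Wellness $2,612,180. Sum = $8,607,840.
Rounded total matches; no reconciliation needed.

Harbor Recovery: $1,725,950; Winslow Advocacy: $4,269,710; North Wellness: $2,612,180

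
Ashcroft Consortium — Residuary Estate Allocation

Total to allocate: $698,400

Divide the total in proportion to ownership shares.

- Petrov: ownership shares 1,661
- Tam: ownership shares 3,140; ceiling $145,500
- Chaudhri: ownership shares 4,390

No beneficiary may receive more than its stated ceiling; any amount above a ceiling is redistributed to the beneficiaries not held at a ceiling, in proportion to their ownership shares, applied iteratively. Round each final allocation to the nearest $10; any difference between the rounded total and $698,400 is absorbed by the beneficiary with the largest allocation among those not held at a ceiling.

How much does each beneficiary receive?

Petrov: $151,770 | Tam: $145,500 | Chaudhri: $401,130

Total ownership shares = 9,191.
Pro-rata shares before constraints: Petrov 126,215.04; Tam 238,600.37; Chaudhri 333,584.59.
Held at cap: Tam ($145,500); balance $552,900 reallocated over remaining ownership shares 6,051.
Remaining shares: Petrov 151,771.10 → $151,770; Chaudhri 401,128.90 → $401,130.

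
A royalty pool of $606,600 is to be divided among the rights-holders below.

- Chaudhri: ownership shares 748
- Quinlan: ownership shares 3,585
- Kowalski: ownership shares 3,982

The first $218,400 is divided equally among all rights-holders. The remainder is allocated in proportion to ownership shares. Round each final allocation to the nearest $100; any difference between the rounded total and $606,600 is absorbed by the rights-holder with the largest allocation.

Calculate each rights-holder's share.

Equal tier: $218,400 ÷ 3 = $72,800 apiece.
Remainder $388,200 by ownership shares (total 8,315): Chaudhri 34,921.66 → $34,900; Quinlan 167,371.86 → $167,400; Kowalski 185,906.48 → $185,900.
Totals: Chaudhri $72,800 + $34,900 = $107,700; Quinlan $72,800 + $167,400 = $240,200; Kowalski $72,800 + $185,900 = $258,700.

Chaudhri: $107,700 | Quinlan: $240,200 | Kowalski: $258,700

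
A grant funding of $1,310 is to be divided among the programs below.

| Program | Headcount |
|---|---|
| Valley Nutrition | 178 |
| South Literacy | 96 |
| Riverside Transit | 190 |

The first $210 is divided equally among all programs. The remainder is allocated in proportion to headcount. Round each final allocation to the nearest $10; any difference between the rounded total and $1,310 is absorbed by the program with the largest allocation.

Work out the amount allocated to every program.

First tranche $210 split equally: $70 each.
Remainder $1,100 by headcount (total 464): Valley Nutrition 421.98 → $420; South Literacy 227.59 → $230; Riverside Transit 450.43 → $450.
Totals: Valley Nutrition $70 + $420 = $490; South Literacy $70 + $230 = $300; Riverside Transit $70 + $450 = $520.

Valley Nutrition: $490 · South Literacy: $300 · Riverside Transit: $520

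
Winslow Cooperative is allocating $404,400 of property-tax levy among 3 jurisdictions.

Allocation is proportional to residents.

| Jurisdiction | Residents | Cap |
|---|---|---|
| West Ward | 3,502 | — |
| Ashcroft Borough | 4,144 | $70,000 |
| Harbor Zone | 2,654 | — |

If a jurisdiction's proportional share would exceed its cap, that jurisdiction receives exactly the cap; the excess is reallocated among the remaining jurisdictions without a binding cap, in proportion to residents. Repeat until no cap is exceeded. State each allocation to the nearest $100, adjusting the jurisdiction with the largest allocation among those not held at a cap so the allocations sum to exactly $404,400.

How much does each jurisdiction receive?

West Ward: $190,200; Ashcroft Borough: $70,000; Harbor Zone: $144,200

Residents total: 10,300.
Unconstrained shares: West Ward 137,496.00; Ashcroft Borough 162,702.29; Harbor Zone 104,201.71.
Capped: Ashcroft Borough ($70,000); remaining pool $334,400 reallocated over remaining residents 6,156.
Remaining shares: West Ward 190,232.10 → $190,200; Harbor Zone 144,167.90 → $144,200.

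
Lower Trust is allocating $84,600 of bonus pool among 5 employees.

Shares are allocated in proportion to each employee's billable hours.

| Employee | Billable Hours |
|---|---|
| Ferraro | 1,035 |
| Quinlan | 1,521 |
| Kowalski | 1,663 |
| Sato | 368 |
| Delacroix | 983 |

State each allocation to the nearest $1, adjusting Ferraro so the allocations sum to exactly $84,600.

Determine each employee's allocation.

Ferraro: $15,721 · Quinlan: $23,102 · Kowalski: $25,258 · Sato: $5,589 · Delacroix: $14,930

Billable hours total: 5,570.
Pro-rata amounts: Ferraro 1,035/5,570 × $84,600 = 15,720.11; Quinlan 1,521/5,570 × $84,600 = 23,101.72; Kowalski 1,663/5,570 × $84,600 = 25,258.49; Sato 368/5,570 × $84,600 = 5,589.37; Delacroix 983/5,570 × $84,600 = 14,930.31.
Rounded to nearest $1: Ferraro $15,720; Quinlan $23,102; Kowalski $25,258; Sato $5,589; Delacroix $14,930. Sum = $84,599.
Difference $84,600 − $84,599 = +$1 applied to Ferraro: Ferraro becomes $15,721.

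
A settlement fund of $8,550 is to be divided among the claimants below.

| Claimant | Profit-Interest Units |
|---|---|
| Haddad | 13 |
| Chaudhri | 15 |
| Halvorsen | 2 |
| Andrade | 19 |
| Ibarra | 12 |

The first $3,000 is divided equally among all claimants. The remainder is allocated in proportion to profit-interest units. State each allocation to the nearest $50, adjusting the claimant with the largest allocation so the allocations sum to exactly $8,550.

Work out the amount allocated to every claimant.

Equal tier: $3,000 ÷ 5 = $600 apiece.
Remainder $5,550 by profit-interest units (total 61): Haddad 1,182.79 → $1,200; Chaudhri 1,364.75 → $1,350; Halvorsen 181.97 → $200; Andrade 1,728.69 → $1,750; Ibarra 1,091.80 → $1,100.
Rounding difference −$50 on remainder applied to Andrade.
Totals: Haddad $600 + $1,200 = $1,800; Chaudhri $600 + $1,350 = $1,950; Halvorsen $600 + $200 = $800; Andrade $600 + $1,700 = $2,300; Ibarra $600 + $1,100 = $1,700.

Haddad: $1,800 · Chaudhri: $1,950 · Halvorsen: $800 · Andrade: $2,300 · Ibarra: $1,700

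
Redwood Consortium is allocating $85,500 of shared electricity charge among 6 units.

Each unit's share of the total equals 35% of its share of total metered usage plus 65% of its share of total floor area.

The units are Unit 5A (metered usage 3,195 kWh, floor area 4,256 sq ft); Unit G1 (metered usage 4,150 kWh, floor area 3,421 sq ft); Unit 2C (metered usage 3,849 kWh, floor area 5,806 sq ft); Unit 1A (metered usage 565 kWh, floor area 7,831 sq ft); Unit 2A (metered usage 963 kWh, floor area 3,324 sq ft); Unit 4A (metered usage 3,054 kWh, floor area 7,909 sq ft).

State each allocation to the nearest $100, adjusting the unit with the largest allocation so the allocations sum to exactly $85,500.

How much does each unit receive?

Metered usage total 15,776; floor area total 32,547.
Blended shares (35% metered usage + 65% floor area): Unit 5A 0.1559; Unit G1 0.1604; Unit 2C 0.2013; Unit 1A 0.1689; Unit 2A 0.0877; Unit 4A 0.2257.
Pro-rata amounts: Unit 5A 13,327.75; Unit G1 13,713.47; Unit 2C 17,214.97; Unit 1A 14,443.40; Unit 2A 7,502.52; Unit 4A 19,297.90.
Rounded to nearest $100: Unit 5A $13,300; Unit G1 $13,700; Unit 2C $17,200; Unit 1A $14,400; Unit 2A $7,500; Unit 4A $19,300. Sum = $85,400.
Difference $85,500 − $85,400 = +$100 applied to largest allocation (Unit 4A): Unit 4A becomes $19,400.

Unit 5A: $13,300 · Unit G1: $13,700 · Unit 2C: $17,200 · Unit 1A: $14,400 · Unit 2A: $7,500 · Unit 4A: $19,400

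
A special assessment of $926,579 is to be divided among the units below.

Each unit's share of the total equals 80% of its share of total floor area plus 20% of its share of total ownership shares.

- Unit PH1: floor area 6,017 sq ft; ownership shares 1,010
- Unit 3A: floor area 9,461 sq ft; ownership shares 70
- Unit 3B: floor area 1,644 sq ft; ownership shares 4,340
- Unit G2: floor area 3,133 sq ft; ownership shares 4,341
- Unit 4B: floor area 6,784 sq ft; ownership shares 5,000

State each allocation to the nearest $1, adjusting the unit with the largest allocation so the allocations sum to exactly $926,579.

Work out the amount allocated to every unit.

Unit PH1: $177,634; Unit 3A: $260,247; Unit 3B: $99,556; Unit G2: $140,389; Unit 4B: $248,753

Totals — floor area 27,039, ownership shares 14,761.
Composite weights (80% floor area + 20% ownership shares): Unit PH1 0.1917; Unit 3A 0.2809; Unit 3B 0.1074; Unit G2 0.1515; Unit 4B 0.2685.
Proportional shares: Unit PH1 177,633.58; Unit 3A 260,248.28; Unit 3B 99,555.78; Unit G2 140,388.66; Unit 4B 248,752.71.
After rounding ($1): Unit PH1 $177,634; Unit 3A $260,248; Unit 3B $99,556; Unit G2 $140,389; Unit 4B $248,753. Sum = $926,580.
Difference $926,579 − $926,580 = −$1 applied to largest allocation (Unit 3A): Unit 3A becomes $260,247.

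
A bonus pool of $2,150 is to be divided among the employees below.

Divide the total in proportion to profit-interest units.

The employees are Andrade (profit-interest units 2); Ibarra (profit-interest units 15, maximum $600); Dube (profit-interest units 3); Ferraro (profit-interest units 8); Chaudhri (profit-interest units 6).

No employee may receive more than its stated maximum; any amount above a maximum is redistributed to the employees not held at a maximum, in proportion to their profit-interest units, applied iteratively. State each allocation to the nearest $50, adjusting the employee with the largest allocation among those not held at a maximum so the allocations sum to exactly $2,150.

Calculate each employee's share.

Andrade: $150; Ibarra: $600; Dube: $250; Ferraro: $650; Chaudhri: $500

Profit-interest units total: 34.
Proportional shares (ignoring caps): Andrade 126.47; Ibarra 948.53; Dube 189.71; Ferraro 505.88; Chaudhri 379.41.
Held at cap: Ibarra ($600); remaining pool $1,550 reallocated over remaining profit-interest units 19.
Shares after redistribution: Andrade 163.16 → $150; Dube 244.74 → $250; Ferraro 652.63 → $650; Chaudhri 489.47 → $500.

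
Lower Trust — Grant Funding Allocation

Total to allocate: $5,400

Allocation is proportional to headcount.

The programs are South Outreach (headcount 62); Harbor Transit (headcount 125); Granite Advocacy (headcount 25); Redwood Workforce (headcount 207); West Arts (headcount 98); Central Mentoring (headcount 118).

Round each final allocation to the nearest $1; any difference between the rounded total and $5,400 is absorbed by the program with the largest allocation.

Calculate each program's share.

Combined headcount = 635.
Raw shares: South Outreach 62/635 × $5,400 = 527.24; Harbor Transit 125/635 × $5,400 = 1,062.99; Granite Advocacy 25/635 × $5,400 = 212.60; Redwood Workforce 207/635 × $5,400 = 1,760.31; West Arts 98/635 × $5,400 = 833.39; Central Mentoring 118/635 × $5,400 = 1,003.46.
After rounding ($1): South Outreach $527; Harbor Transit $1,063; Granite Advocacy $213; Redwood Workforce $1,760; West Arts $833; Central Mentoring $1,003. Sum = $5,399.
Difference $5,400 − $5,399 = +$1 applied to largest allocation (Redwood Workforce): Redwood Workforce becomes $1,761.

South Outreach: $527 | Harbor Transit: $1,063 | Granite Advocacy: $213 | Redwood Workforce: $1,761 | West Arts: $833 | Central Mentoring: $1,003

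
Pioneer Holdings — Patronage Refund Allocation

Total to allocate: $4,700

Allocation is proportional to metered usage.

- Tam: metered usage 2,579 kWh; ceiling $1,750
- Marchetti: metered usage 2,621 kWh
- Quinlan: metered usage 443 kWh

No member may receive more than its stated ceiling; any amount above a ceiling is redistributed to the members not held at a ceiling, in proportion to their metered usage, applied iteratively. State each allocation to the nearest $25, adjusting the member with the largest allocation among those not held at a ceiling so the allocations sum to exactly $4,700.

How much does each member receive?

Sum of metered usage: 5,643.
Proportional shares (ignoring caps): Tam 2,148.02; Marchetti 2,183.01; Quinlan 368.97.
Capped: Tam ($1,750); balance $2,950 reallocated over remaining metered usage 3,064.
Redistributed shares: Marchetti 2,523.48 → $2,525; Quinlan 426.52 → $425.

Tam: $1,750; Marchetti: $2,525; Quinlan: $425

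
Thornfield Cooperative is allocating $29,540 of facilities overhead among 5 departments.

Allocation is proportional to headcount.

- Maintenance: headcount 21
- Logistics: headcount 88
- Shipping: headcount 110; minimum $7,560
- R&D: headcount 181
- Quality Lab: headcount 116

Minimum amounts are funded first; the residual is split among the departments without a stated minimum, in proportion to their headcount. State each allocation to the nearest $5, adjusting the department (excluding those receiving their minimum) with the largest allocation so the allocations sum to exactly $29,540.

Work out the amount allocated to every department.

Maintenance: $1,135 · Logistics: $4,765 · Shipping: $7,560 · R&D: $9,800 · Quality Lab: $6,280

Guaranteed amounts: Shipping $7,560. Balance $21,980.
Balance split over remaining headcount 406: Maintenance 1,136.90 → $1,135; Logistics 4,764.14 → $4,765; R&D 9,798.97 → $9,800; Quality Lab 6,280.00 → $6,280.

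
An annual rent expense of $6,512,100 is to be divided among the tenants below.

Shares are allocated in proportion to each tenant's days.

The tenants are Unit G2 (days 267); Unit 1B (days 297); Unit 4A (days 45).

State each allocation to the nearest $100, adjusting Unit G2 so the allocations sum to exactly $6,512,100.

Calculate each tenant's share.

Unit G2: $2,855,000 · Unit 1B: $3,175,900 · Unit 4A: $481,200

Total days = 609.
Raw shares: Unit G2 267/609 × $6,512,100 = 2,855,058.62; Unit 1B 297/609 × $6,512,100 = 3,175,851.72; Unit 4A 45/609 × $6,512,100 = 481,189.66.
Rounded to nearest $100: Unit G2 $2,855,100; Unit 1B $3,175,900; Unit 4A $481,200. Sum = $6,512,200.
Difference $6,512,100 − $6,512,200 = −$100 applied to Unit G2: Unit G2 becomes $2,855,000.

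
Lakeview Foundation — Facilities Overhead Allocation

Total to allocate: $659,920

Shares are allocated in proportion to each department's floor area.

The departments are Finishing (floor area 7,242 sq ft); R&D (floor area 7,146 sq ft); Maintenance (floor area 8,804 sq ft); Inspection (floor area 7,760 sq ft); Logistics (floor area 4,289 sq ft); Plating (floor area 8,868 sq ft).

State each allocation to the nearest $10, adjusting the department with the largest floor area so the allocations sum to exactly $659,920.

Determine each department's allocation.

Floor area total: 44,109.
Raw shares: Finishing 7,242/44,109 × $659,920 = 108,348.42; R&D 7,146/44,109 × $659,920 = 106,912.16; Maintenance 8,804/44,109 × $659,920 = 131,717.69; Inspection 7,760/44,109 × $659,920 = 116,098.28; Logistics 4,289/44,109 × $659,920 = 64,168.24; Plating 8,868/44,109 × $659,920 = 132,675.20.
At nearest $10: Finishing $108,350; R&D $106,910; Maintenance $131,720; Inspection $116,100; Logistics $64,170; Plating $132,680. Sum = $659,930.
Difference $659,920 − $659,930 = −$10 applied to largest floor area (Plating): Plating becomes $132,670.

Finishing: $108,350 | R&D: $106,910 | Maintenance: $131,720 | Inspection: $116,100 | Logistics: $64,170 | Plating: $132,670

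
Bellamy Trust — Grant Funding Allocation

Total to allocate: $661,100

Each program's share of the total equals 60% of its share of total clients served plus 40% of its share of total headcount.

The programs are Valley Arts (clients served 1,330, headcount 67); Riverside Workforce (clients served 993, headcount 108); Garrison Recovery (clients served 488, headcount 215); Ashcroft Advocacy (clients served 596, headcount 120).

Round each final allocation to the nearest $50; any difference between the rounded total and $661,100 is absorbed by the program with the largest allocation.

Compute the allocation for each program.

Clients served total 3,407; headcount total 510.
Composite weights (60% clients served + 40% headcount): Valley Arts 0.2868; Riverside Workforce 0.2596; Garrison Recovery 0.2546; Ashcroft Advocacy 0.1991.
Unrounded shares: Valley Arts 189,585.42; Riverside Workforce 171,609.09; Garrison Recovery 168,295.01; Ashcroft Advocacy 131,610.48.
At nearest $50: Valley Arts $189,600; Riverside Workforce $171,600; Garrison Recovery $168,300; Ashcroft Advocacy $131,600. Sum = $661,100.
Sum already equals the total — no adjustment.

Valley Arts: $189,600 | Riverside Workforce: $171,600 | Garrison Recovery: $168,300 | Ashcroft Advocacy: $131,600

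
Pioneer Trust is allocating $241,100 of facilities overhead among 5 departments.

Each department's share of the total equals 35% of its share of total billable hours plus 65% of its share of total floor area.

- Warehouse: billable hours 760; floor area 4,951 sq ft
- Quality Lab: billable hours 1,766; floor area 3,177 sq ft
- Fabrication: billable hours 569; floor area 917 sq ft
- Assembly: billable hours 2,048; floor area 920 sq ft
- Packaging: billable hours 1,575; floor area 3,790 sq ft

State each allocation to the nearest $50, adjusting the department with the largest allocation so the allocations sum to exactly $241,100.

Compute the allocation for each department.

Totals — billable hours 6,718, floor area 13,755.
Composite weights (35% billable hours + 65% floor area): Warehouse 0.2736; Quality Lab 0.2421; Fabrication 0.0730; Assembly 0.1502; Packaging 0.2612.
Raw shares: Warehouse 65,954.67; Quality Lab 58,379.33; Fabrication 17,594.89; Assembly 36,206.84; Packaging 62,964.27.
After rounding ($50): Warehouse $65,950; Quality Lab $58,400; Fabrication $17,600; Assembly $36,200; Packaging $62,950. Sum = $241,100.
Rounded total matches; no reconciliation needed.

Warehouse: $65,950; Quality Lab: $58,400; Fabrication: $17,600; Assembly: $36,200; Packaging: $62,950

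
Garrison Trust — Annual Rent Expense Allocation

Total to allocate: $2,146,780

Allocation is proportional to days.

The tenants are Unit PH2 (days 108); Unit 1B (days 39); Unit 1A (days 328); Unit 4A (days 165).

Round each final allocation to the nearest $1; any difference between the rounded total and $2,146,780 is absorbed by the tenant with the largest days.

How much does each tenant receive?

Unit PH2: $362,269 · Unit 1B: $130,819 · Unit 1A: $1,100,225 · Unit 4A: $553,467

Total days = 108 + 39 + 328 + 165 = 640.
Proportional shares: Unit PH2 362,269.12; Unit 1B 130,819.41; Unit 1A 1,100,224.75; Unit 4A 553,466.72.
After rounding ($1): Unit PH2 $362,269; Unit 1B $130,819; Unit 1A $1,100,225; Unit 4A $553,467. Sum = $2,146,780.
Rounded total matches; no reconciliation needed.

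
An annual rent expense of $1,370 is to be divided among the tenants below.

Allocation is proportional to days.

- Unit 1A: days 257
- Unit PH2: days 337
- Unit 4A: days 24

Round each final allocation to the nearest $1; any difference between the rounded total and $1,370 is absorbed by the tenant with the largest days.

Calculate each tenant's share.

Total days = 257 + 337 + 24 = 618.
Raw shares: Unit 1A 569.72; Unit PH2 747.07; Unit 4A 53.20.
After rounding ($1): Unit 1A $570; Unit PH2 $747; Unit 4A $53. Sum = $1,370.
Rounded total matches; no reconciliation needed.

Unit 1A: $570; Unit PH2: $747; Unit 4A: $53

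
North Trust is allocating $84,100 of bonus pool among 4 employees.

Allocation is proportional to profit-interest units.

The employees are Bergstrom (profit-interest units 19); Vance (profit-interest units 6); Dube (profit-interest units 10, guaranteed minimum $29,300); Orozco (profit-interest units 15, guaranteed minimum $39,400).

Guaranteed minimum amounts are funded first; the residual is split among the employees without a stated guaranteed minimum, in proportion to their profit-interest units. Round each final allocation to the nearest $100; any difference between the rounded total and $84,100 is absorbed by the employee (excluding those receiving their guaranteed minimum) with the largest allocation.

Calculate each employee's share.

Fund the minimums — Dube $29,300; Orozco $39,400. Balance $15,400.
Balance split over remaining profit-interest units 25: Bergstrom 11,704.00 → $11,700; Vance 3,696.00 → $3,700.

Bergstrom: $11,700; Vance: $3,700; Dube: $29,300; Orozco: $39,400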